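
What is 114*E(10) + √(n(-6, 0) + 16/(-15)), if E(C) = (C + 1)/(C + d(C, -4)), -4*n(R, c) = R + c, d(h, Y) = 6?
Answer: 627/8 + √390/30 ≈ 79.033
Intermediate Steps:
n(R, c) = -R/4 - c/4 (n(R, c) = -(R + c)/4 = -R/4 - c/4)
E(C) = (1 + C)/(6 + C) (E(C) = (C + 1)/(C + 6) = (1 + C)/(6 + C))
114*E(10) + √(n(-6, 0) + 16/(-15)) = 114*((1 + 10)/(6 + 10)) + √((-¼*(-6) - ¼*0) + 16/(-15)) = 114*(11/16) + √((3/2 + 0) + 16*(-1/15)) = 114*((1/16)*11) + √(3/2 - 16/15) = 114*(11/16) + √(13/30) = 627/8 + √390/30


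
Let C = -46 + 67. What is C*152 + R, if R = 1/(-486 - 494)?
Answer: 3128159/980 ≈ 3192.0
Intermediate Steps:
C = 21
R = -1/980 (R = 1/(-980) = -1/980 ≈ -0.0010204)
C*152 + R = 21*152 - 1/980 = 3192 - 1/980 = 3128159/980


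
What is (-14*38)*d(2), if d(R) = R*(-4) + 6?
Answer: 1064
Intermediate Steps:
d(R) = 6 - 4*R (d(R) = -4*R + 6 = 6 - 4*R)
(-14*38)*d(2) = (-14*38)*(6 - 4*2) = -532*(6 - 8) = -532*(-2) = 1064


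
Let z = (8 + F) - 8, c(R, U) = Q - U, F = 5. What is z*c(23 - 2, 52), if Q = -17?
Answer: -345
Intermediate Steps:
c(R, U) = -17 - U
z = 5 (z = (8 + 5) - 8 = 13 - 8 = 5)
z*c(23 - 2, 52) = 5*(-17 - 1*52) = 5*(-17 - 52) = 5*(-69) = -345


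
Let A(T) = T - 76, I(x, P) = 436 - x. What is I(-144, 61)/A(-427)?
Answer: -580/503 ≈ -1.1531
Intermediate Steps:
A(T) = -76 + T
I(-144, 61)/A(-427) = (436 - 1*(-144))/(-76 - 427) = (436 + 144)/(-503) = 580*(-1/503) = -580/503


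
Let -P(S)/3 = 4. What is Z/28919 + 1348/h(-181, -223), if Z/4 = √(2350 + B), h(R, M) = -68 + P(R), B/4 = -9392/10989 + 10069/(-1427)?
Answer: -337/20 + 20*√2533740302782194/151162533819 ≈ -16.843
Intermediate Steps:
B = -496202500/15681303 (B = 4*(-9392/10989 + 10069/(-1427)) = 4*(-9392*1/10989 + 10069*(-1/1427)) = 4*(-9392/10989 - 10069/1427) = 4*(-124050625/15681303) = -496202500/15681303 ≈ -31.643)
P(S) = -12 (P(S) = -3*4 = -12)
h(R, M) = -80 (h(R, M) = -68 - 12 = -80)
Z = 20*√2533740302782194/5227101 (Z = 4*√(2350 - 496202500/15681303) = 4*√(36354859550/15681303) = 4*(5*√2533740302782194/5227101) = 20*√2533740302782194/5227101 ≈ 192.60)
Z/28919 + 1348/h(-181, -223) = (20*√2533740302782194/5227101)/28919 + 1348/(-80) = (20*√2533740302782194/5227101)*(1/28919) + 1348*(-1/80) = 20*√2533740302782194/151162533819 - 337/20 = -337/20 + 20*√2533740302782194/151162533819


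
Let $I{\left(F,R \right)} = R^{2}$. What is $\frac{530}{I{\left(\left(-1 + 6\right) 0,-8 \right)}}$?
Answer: $\frac{265}{32} \approx 8.2813$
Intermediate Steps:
$\frac{530}{I{\left(\left(-1 + 6\right) 0,-8 \right)}} = \frac{530}{\left(-8\right)^{2}} = \frac{530}{64} = 530 \cdot \frac{1}{64} = \frac{265}{32}$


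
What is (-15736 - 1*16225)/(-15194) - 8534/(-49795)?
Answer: 1721163591/756585230 ≈ 2.2749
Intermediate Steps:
(-15736 - 1*16225)/(-15194) - 8534/(-49795) = (-15736 - 16225)*(-1/15194) - 8534*(-1/49795) = -31961*(-1/15194) + 8534/49795 = 31961/15194 + 8534/49795 = 1721163591/756585230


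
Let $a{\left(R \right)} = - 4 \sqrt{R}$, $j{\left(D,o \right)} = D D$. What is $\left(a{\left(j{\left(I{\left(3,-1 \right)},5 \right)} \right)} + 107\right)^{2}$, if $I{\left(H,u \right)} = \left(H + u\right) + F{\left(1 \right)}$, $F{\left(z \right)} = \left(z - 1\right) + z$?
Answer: $9025$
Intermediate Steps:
$F{\left(z \right)} = -1 + 2 z$ ($F{\left(z \right)} = \left(-1 + z\right) + z = -1 + 2 z$)
$I{\left(H,u \right)} = 1 + H + u$ ($I{\left(H,u \right)} = \left(H + u\right) + \left(-1 + 2 \cdot 1\right) = \left(H + u\right) + \left(-1 + 2\right) = \left(H + u\right) + 1 = 1 + H + u$)
$j{\left(D,o \right)} = D^{2}$
$\left(a{\left(j{\left(I{\left(3,-1 \right)},5 \right)} \right)} + 107\right)^{2} = \left(- 4 \sqrt{\left(1 + 3 - 1\right)^{2}} + 107\right)^{2} = \left(- 4 \sqrt{3^{2}} + 107\right)^{2} = \left(- 4 \sqrt{9} + 107\right)^{2} = \left(\left(-4\right) 3 + 107\right)^{2} = \left(-12 + 107\right)^{2} = 95^{2} = 9025$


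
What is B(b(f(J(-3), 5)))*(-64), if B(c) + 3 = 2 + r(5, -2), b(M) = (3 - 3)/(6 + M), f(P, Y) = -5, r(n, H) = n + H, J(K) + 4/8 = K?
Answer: -128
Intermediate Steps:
J(K) = -½ + K
r(n, H) = H + n
b(M) = 0 (b(M) = 0/(6 + M) = 0)
B(c) = 2 (B(c) = -3 + (2 + (-2 + 5)) = -3 + (2 + 3) = -3 + 5 = 2)
B(b(f(J(-3), 5)))*(-64) = 2*(-64) = -128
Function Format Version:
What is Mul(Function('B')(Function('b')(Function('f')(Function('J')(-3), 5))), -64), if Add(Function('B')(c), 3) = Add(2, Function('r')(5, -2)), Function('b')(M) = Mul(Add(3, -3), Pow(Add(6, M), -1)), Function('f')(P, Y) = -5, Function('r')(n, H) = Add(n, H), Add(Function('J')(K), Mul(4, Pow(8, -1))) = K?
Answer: -128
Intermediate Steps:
Function('J')(K) = Add(Rational(-1, 2), K)
Function('r')(n, H) = Add(H, n)
Function('b')(M) = 0 (Function('b')(M) = Mul(0, Pow(Add(6, M), -1)) = 0)
Function('B')(c) = 2 (Function('B')(c) = Add(-3, Add(2, Add(-2, 5))) = Add(-3, Add(2, 3)) = Add(-3, 5) = 2)
Mul(Function('B')(Function('b')(Function('f')(Function('J')(-3), 5))), -64) = Mul(2, -64) = -128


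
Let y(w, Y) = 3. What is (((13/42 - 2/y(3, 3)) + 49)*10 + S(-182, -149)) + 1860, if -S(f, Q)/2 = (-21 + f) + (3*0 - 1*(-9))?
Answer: 19141/7 ≈ 2734.4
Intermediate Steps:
S(f, Q) = 24 - 2*f (S(f, Q) = -2*((-21 + f) + (3*0 - 1*(-9))) = -2*((-21 + f) + (0 + 9)) = -2*((-21 + f) + 9) = -2*(-12 + f) = 24 - 2*f)
(((13/42 - 2/y(3, 3)) + 49)*10 + S(-182, -149)) + 1860 = (((13/42 - 2/3) + 49)*10 + (24 - 2*(-182))) + 1860 = (((13*(1/42) - 2*1/3) + 49)*10 + (24 + 364)) + 1860 = (((13/42 - 2/3) + 49)*10 + 388) + 1860 = ((-5/14 + 49)*10 + 388) + 1860 = ((681/14)*10 + 388) + 1860 = (3405/7 + 388) + 1860 = 6121/7 + 1860 = 19141/7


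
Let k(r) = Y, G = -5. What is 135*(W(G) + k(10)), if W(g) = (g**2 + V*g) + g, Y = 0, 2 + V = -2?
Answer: 5400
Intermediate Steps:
V = -4 (V = -2 - 2 = -4)
k(r) = 0
W(g) = g**2 - 3*g (W(g) = (g**2 - 4*g) + g = g**2 - 3*g)
135*(W(G) + k(10)) = 135*(-5*(-3 - 5) + 0) = 135*(-5*(-8) + 0) = 135*(40 + 0) = 135*40 = 5400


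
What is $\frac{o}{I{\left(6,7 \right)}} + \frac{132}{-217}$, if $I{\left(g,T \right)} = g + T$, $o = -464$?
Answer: $- \frac{102404}{2821} \approx -36.301$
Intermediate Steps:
$I{\left(g,T \right)} = T + g$
$\frac{o}{I{\left(6,7 \right)}} + \frac{132}{-217} = - \frac{464}{7 + 6} + \frac{132}{-217} = - \frac{464}{13} + 132 \left(- \frac{1}{217}\right) = \left(-464\right) \frac{1}{13} - \frac{132}{217} = - \frac{464}{13} - \frac{132}{217} = - \frac{102404}{2821}$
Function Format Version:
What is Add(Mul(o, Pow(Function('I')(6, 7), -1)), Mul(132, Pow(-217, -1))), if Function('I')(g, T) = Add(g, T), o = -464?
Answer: Rational(-102404, 2821) ≈ -36.301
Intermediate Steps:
Function('I')(g, T) = Add(T, g)
Add(Mul(o, Pow(Function('I')(6, 7), -1)), Mul(132, Pow(-217, -1))) = Add(Mul(-464, Pow(Add(7, 6), -1)), Mul(132, Pow(-217, -1))) = Add(Mul(-464, Pow(13, -1)), Mul(132, Rational(-1, 217))) = Add(Mul(-464, Rational(1, 13)), Rational(-132, 217)) = Add(Rational(-464, 13), Rational(-132, 217)) = Rational(-102404, 2821)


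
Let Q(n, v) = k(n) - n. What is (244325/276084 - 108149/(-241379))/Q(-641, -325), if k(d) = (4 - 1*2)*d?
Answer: -88833132691/42716803974876 ≈ -0.0020796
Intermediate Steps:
k(d) = 2*d (k(d) = (4 - 2)*d = 2*d)
Q(n, v) = n (Q(n, v) = 2*n - n = n)
(244325/276084 - 108149/(-241379))/Q(-641, -325) = (244325/276084 - 108149/(-241379))/(-641) = (244325*(1/276084) - 108149*(-1/241379))*(-1/641) = (244325/276084 + 108149/241379)*(-1/641) = (88833132691/66640879836)*(-1/641) = -88833132691/42716803974876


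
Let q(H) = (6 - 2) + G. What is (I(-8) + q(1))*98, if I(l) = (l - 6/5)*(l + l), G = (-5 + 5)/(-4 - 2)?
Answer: 74088/5 ≈ 14818.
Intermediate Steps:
G = 0 (G = 0/(-6) = 0*(-1/6) = 0)
I(l) = 2*l*(-6/5 + l) (I(l) = (l - 6*1/5)*(2*l) = (l - 6/5)*(2*l) = (-6/5 + l)*(2*l) = 2*l*(-6/5 + l))
q(H) = 4 (q(H) = (6 - 2) + 0 = 4 + 0 = 4)
(I(-8) + q(1))*98 = ((2/5)*(-8)*(-6 + 5*(-8)) + 4)*98 = ((2/5)*(-8)*(-6 - 40) + 4)*98 = ((2/5)*(-8)*(-46) + 4)*98 = (736/5 + 4)*98 = (756/5)*98 = 74088/5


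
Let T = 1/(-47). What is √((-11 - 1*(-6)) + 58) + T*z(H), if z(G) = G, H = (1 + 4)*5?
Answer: -25/47 + √53 ≈ 6.7482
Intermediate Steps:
H = 25 (H = 5*5 = 25)
T = -1/47 ≈ -0.021277
√((-11 - 1*(-6)) + 58) + T*z(H) = √((-11 - 1*(-6)) + 58) - 1/47*25 = √((-11 + 6) + 58) - 25/47 = √(-5 + 58) - 25/47 = √53 - 25/47 = -25/47 + √53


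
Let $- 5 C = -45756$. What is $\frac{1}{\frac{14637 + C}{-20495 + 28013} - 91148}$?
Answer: $- \frac{12530}{1142044793} \approx -1.0972 \cdot 10^{-5}$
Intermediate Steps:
$C = \frac{45756}{5}$ ($C = \left(- \frac{1}{5}\right) \left(-45756\right) = \frac{45756}{5} \approx 9151.2$)
$\frac{1}{\frac{14637 + C}{-20495 + 28013} - 91148} = \frac{1}{\frac{14637 + \frac{45756}{5}}{-20495 + 28013} - 91148} = \frac{1}{\frac{118941}{5 \cdot 7518} - 91148} = \frac{1}{\frac{118941}{5} \cdot \frac{1}{7518} - 91148} = \frac{1}{\frac{39647}{12530} - 91148} = \frac{1}{- \frac{1142044793}{12530}} = - \frac{12530}{1142044793}$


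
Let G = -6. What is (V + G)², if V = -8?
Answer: 196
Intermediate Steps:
(V + G)² = (-8 - 6)² = (-14)² = 196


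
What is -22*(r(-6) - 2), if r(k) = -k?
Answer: -88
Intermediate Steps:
-22*(r(-6) - 2) = -22*(-1*(-6) - 2) = -22*(6 - 2) = -22*4 = -88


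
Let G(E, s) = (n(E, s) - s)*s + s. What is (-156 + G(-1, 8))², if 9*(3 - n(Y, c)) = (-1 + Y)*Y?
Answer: 2917264/81 ≈ 36016.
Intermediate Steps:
n(Y, c) = 3 - Y*(-1 + Y)/9 (n(Y, c) = 3 - (-1 + Y)*Y/9 = 3 - Y*(-1 + Y)/9)
G(E, s) = s + s*(3 - s - E²/9 + E/9) (G(E, s) = ((3 - E²/9 + E/9) - s)*s + s = (3 - s - E²/9 + E/9)*s + s = s*(3 - s - E²/9 + E/9) + s = s + s*(3 - s - E²/9 + E/9))
(-156 + G(-1, 8))² = (-156 + (⅑)*8*(36 - 1 - 1*(-1)² - 9*8))² = (-156 + (⅑)*8*(36 - 1 - 1*1 - 72))² = (-156 + (⅑)*8*(36 - 1 - 1 - 72))² = (-156 + (⅑)*8*(-38))² = (-156 - 304/9)² = (-1708/9)² = 2917264/81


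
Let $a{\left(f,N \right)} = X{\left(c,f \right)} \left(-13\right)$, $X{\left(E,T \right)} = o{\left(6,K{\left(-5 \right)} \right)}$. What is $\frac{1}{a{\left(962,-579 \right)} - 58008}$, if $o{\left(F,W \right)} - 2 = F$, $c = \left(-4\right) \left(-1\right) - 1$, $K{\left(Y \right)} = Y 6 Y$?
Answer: $- \frac{1}{58112} \approx -1.7208 \cdot 10^{-5}$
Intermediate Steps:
$K{\left(Y \right)} = 6 Y^{2}$ ($K{\left(Y \right)} = 6 Y Y = 6 Y^{2}$)
$c = 3$ ($c = 4 - 1 = 3$)
$o{\left(F,W \right)} = 2 + F$
$X{\left(E,T \right)} = 8$ ($X{\left(E,T \right)} = 2 + 6 = 8$)
$a{\left(f,N \right)} = -104$ ($a{\left(f,N \right)} = 8 \left(-13\right) = -104$)
$\frac{1}{a{\left(962,-579 \right)} - 58008} = \frac{1}{-104 - 58008} = \frac{1}{-58112} = - \frac{1}{58112}$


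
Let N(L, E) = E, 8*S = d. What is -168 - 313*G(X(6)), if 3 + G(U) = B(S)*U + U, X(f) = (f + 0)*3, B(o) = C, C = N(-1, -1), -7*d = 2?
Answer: 771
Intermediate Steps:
d = -2/7 (d = -1/7*2 = -2/7 ≈ -0.28571)
S = -1/28 (S = (1/8)*(-2/7) = -1/28 ≈ -0.035714)
C = -1
B(o) = -1
X(f) = 3*f (X(f) = f*3 = 3*f)
G(U) = -3 (G(U) = -3 + (-U + U) = -3 + 0 = -3)
-168 - 313*G(X(6)) = -168 - 313*(-3) = -168 + 939 = 771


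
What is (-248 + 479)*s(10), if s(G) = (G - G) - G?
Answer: -2310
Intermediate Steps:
s(G) = -G (s(G) = 0 - G = -G)
(-248 + 479)*s(10) = (-248 + 479)*(-1*10) = 231*(-10) = -2310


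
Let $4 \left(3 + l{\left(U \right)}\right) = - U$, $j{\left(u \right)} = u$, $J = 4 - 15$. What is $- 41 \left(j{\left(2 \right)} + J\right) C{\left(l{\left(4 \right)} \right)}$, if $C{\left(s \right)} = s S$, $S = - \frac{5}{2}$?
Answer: $3690$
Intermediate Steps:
$J = -11$
$S = - \frac{5}{2}$ ($S = \left(-5\right) \frac{1}{2} = - \frac{5}{2} \approx -2.5$)
$l{\left(U \right)} = -3 - \frac{U}{4}$ ($l{\left(U \right)} = -3 + \frac{\left(-1\right) U}{4} = -3 - \frac{U}{4}$)
$C{\left(s \right)} = - \frac{5 s}{2}$ ($C{\left(s \right)} = s \left(- \frac{5}{2}\right) = - \frac{5 s}{2}$)
$- 41 \left(j{\left(2 \right)} + J\right) C{\left(l{\left(4 \right)} \right)} = - 41 \left(2 - 11\right) \left(- \frac{5 \left(-3 - 1\right)}{2}\right) = \left(-41\right) \left(-9\right) \left(- \frac{5 \left(-3 - 1\right)}{2}\right) = 369 \left(\left(- \frac{5}{2}\right) \left(-4\right)\right) = 369 \cdot 10 = 3690$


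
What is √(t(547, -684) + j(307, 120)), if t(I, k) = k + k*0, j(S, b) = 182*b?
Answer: 2*√5289 ≈ 145.45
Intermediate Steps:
t(I, k) = k (t(I, k) = k + 0 = k)
√(t(547, -684) + j(307, 120)) = √(-684 + 182*120) = √(-684 + 21840) = √21156 = 2*√5289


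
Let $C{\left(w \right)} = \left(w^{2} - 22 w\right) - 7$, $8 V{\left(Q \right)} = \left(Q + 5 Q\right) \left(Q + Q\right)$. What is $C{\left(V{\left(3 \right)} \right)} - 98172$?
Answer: $- \frac{393175}{4} \approx -98294.0$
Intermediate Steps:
$V{\left(Q \right)} = \frac{3 Q^{2}}{2}$ ($V{\left(Q \right)} = \frac{\left(Q + 5 Q\right) \left(Q + Q\right)}{8} = \frac{6 Q 2 Q}{8} = \frac{12 Q^{2}}{8} = \frac{3 Q^{2}}{2}$)
$C{\left(w \right)} = -7 + w^{2} - 22 w$
$C{\left(V{\left(3 \right)} \right)} - 98172 = \left(-7 + \left(\frac{3 \cdot 3^{2}}{2}\right)^{2} - 22 \frac{3 \cdot 3^{2}}{2}\right) - 98172 = \left(-7 + \left(\frac{3}{2} \cdot 9\right)^{2} - 22 \cdot \frac{3}{2} \cdot 9\right) - 98172 = \left(-7 + \left(\frac{27}{2}\right)^{2} - 297\right) - 98172 = \left(-7 + \frac{729}{4} - 297\right) - 98172 = - \frac{487}{4} - 98172 = - \frac{393175}{4}$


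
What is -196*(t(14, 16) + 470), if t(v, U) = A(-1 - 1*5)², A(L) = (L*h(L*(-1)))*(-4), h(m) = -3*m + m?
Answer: -16349144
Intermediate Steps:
h(m) = -2*m
A(L) = -8*L² (A(L) = (L*(-2*L*(-1)))*(-4) = (L*(-(-2)*L))*(-4) = (L*(2*L))*(-4) = (2*L²)*(-4) = -8*L²)
t(v, U) = 82944 (t(v, U) = (-8*(-1 - 1*5)²)² = (-8*(-1 - 5)²)² = (-8*(-6)²)² = (-8*36)² = (-288)² = 82944)
-196*(t(14, 16) + 470) = -196*(82944 + 470) = -196*83414 = -16349144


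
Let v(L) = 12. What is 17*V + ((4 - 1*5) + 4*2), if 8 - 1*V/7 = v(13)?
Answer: -469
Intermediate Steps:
V = -28 (V = 56 - 7*12 = 56 - 84 = -28)
17*V + ((4 - 1*5) + 4*2) = 17*(-28) + ((4 - 1*5) + 4*2) = -476 + ((4 - 5) + 8) = -476 + (-1 + 8) = -476 + 7 = -469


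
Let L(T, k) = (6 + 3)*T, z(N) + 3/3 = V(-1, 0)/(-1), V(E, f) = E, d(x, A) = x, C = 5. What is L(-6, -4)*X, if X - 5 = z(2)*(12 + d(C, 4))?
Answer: -270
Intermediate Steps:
z(N) = 0 (z(N) = -1 - 1/(-1) = -1 - 1*(-1) = -1 + 1 = 0)
L(T, k) = 9*T
X = 5 (X = 5 + 0*(12 + 5) = 5 + 0*17 = 5 + 0 = 5)
L(-6, -4)*X = (9*(-6))*5 = -54*5 = -270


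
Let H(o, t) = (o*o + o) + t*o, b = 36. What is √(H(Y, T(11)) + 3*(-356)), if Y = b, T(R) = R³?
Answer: 2*√12045 ≈ 219.50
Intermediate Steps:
Y = 36
H(o, t) = o + o² + o*t (H(o, t) = (o² + o) + o*t = (o + o²) + o*t = o + o² + o*t)
√(H(Y, T(11)) + 3*(-356)) = √(36*(1 + 36 + 11³) + 3*(-356)) = √(36*(1 + 36 + 1331) - 1068) = √(36*1368 - 1068) = √(49248 - 1068) = √48180 = 2*√12045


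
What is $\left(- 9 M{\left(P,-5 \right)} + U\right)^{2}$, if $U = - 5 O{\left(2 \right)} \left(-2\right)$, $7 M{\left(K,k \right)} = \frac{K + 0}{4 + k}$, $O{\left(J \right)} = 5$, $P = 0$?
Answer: $2500$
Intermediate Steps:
$M{\left(K,k \right)} = \frac{K}{7 \left(4 + k\right)}$ ($M{\left(K,k \right)} = \frac{\left(K + 0\right) \frac{1}{4 + k}}{7} = \frac{K \frac{1}{4 + k}}{7} = \frac{K}{7 \left(4 + k\right)}$)
$U = 50$ ($U = \left(-5\right) 5 \left(-2\right) = \left(-25\right) \left(-2\right) = 50$)
$\left(- 9 M{\left(P,-5 \right)} + U\right)^{2} = \left(- 9 \cdot \frac{1}{7} \cdot 0 \frac{1}{4 - 5} + 50\right)^{2} = \left(- 9 \cdot \frac{1}{7} \cdot 0 \frac{1}{-1} + 50\right)^{2} = \left(- 9 \cdot \frac{1}{7} \cdot 0 \left(-1\right) + 50\right)^{2} = \left(\left(-9\right) 0 + 50\right)^{2} = \left(0 + 50\right)^{2} = 50^{2} = 2500$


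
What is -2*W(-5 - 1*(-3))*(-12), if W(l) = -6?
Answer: -144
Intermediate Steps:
-2*W(-5 - 1*(-3))*(-12) = -2*(-6)*(-12) = 12*(-12) = -144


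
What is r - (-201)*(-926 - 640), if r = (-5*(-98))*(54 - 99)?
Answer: -336816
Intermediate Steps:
r = -22050 (r = 490*(-45) = -22050)
r - (-201)*(-926 - 640) = -22050 - (-201)*(-926 - 640) = -22050 - (-201)*(-1566) = -22050 - 1*314766 = -22050 - 314766 = -336816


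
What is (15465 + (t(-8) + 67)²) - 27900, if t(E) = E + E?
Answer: -9834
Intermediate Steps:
t(E) = 2*E
(15465 + (t(-8) + 67)²) - 27900 = (15465 + (2*(-8) + 67)²) - 27900 = (15465 + (-16 + 67)²) - 27900 = (15465 + 51²) - 27900 = (15465 + 2601) - 27900 = 18066 - 27900 = -9834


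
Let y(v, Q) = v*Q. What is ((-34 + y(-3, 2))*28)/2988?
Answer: -280/747 ≈ -0.37483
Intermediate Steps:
y(v, Q) = Q*v
((-34 + y(-3, 2))*28)/2988 = ((-34 + 2*(-3))*28)/2988 = ((-34 - 6)*28)*(1/2988) = -40*28*(1/2988) = -1120*1/2988 = -280/747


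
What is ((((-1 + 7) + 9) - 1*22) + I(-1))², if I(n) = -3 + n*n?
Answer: 81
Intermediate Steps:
I(n) = -3 + n²
((((-1 + 7) + 9) - 1*22) + I(-1))² = ((((-1 + 7) + 9) - 1*22) + (-3 + (-1)²))² = (((6 + 9) - 22) + (-3 + 1))² = ((15 - 22) - 2)² = (-7 - 2)² = (-9)² = 81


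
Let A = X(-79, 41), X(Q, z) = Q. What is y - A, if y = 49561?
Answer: 49640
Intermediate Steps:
A = -79
y - A = 49561 - 1*(-79) = 49561 + 79 = 49640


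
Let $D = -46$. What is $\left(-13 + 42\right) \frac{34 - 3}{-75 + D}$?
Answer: $- \frac{899}{121} \approx -7.4297$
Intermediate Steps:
$\left(-13 + 42\right) \frac{34 - 3}{-75 + D} = \left(-13 + 42\right) \frac{34 - 3}{-75 - 46} = 29 \frac{31}{-121} = 29 \cdot 31 \left(- \frac{1}{121}\right) = 29 \left(- \frac{31}{121}\right) = - \frac{899}{121}$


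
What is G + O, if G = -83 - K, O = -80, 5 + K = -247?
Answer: 89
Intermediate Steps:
K = -252 (K = -5 - 247 = -252)
G = 169 (G = -83 - 1*(-252) = -83 + 252 = 169)
G + O = 169 - 80 = 89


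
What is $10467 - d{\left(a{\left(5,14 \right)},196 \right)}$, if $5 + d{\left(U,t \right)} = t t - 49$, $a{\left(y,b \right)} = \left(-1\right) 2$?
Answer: $-27895$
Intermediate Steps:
$a{\left(y,b \right)} = -2$
$d{\left(U,t \right)} = -54 + t^{2}$ ($d{\left(U,t \right)} = -5 + \left(t t - 49\right) = -5 + \left(t^{2} - 49\right) = -5 + \left(-49 + t^{2}\right) = -54 + t^{2}$)
$10467 - d{\left(a{\left(5,14 \right)},196 \right)} = 10467 - \left(-54 + 196^{2}\right) = 10467 - \left(-54 + 38416\right) = 10467 - 38362 = -27895$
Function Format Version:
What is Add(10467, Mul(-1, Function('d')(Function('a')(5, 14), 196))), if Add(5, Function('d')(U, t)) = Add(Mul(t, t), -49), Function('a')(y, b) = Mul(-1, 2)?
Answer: -27895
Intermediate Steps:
Function('a')(y, b) = -2
Function('d')(U, t) = Add(-54, Pow(t, 2)) (Function('d')(U, t) = Add(-5, Add(Mul(t, t), -49)) = Add(-5, Add(Pow(t, 2), -49)) = Add(-5, Add(-49, Pow(t, 2))) = Add(-54, Pow(t, 2)))
Add(10467, Mul(-1, Function('d')(Function('a')(5, 14), 196))) = Add(10467, Mul(-1, Add(-54, Pow(196, 2)))) = Add(10467, Mul(-1, Add(-54, 38416))) = Add(10467, Mul(-1, 38362)) = Add(10467, -38362) = -27895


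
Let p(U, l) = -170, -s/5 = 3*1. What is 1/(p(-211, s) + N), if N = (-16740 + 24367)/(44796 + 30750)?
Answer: -75546/12835193 ≈ -0.0058858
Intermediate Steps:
s = -15 ≈ -15.000
N = 7627/75546 ≈ 0.10096
1/(p(-211, s) + N) = 1/(-170 + 7627/75546) = 1/(-12835193/75546) = -75546/12835193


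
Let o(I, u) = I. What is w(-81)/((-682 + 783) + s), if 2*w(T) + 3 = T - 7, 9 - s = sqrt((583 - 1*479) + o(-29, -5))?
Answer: -77/185 - 7*sqrt(3)/370 ≈ -0.44898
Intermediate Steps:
s = 9 - 5*sqrt(3) (s = 9 - sqrt((583 - 1*479) - 29) = 9 - sqrt((583 - 479) - 29) = 9 - sqrt(104 - 29) = 9 - sqrt(75) = 9 - 5*sqrt(3) ≈ 0.33975)
w(T) = -5 + T/2 (w(T) = -3/2 + (T - 7)/2 = -3/2 + (-7 + T)/2 = -3/2 + (-7/2 + T/2) = -5 + T/2)
w(-81)/((-682 + 783) + s) = (-5 + (1/2)*(-81))/((-682 + 783) + (9 - 5*sqrt(3))) = (-5 - 81/2)/(101 + (9 - 5*sqrt(3))) = -91/(2*(110 - 5*sqrt(3)))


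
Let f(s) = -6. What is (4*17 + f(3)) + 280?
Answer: 342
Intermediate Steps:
(4*17 + f(3)) + 280 = (4*17 - 6) + 280 = (68 - 6) + 280 = 62 + 280 = 342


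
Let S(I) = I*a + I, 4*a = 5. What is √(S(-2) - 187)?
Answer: I*√766/2 ≈ 13.838*I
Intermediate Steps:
a = 5/4 (a = (¼)*5 = 5/4 ≈ 1.2500)
S(I) = 9*I/4 (S(I) = I*(5/4) + I = 5*I/4 + I = 9*I/4)
√(S(-2) - 187) = √((9/4)*(-2) - 187) = √(-9/2 - 187) = √(-383/2) = I*√766/2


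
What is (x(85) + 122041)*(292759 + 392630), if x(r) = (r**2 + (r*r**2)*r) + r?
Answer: 35866389920664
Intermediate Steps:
x(r) = r + r**2 + r**4 (x(r) = (r**2 + r**3*r) + r = (r**2 + r**4) + r = r + r**2 + r**4)
(x(85) + 122041)*(292759 + 392630) = (85*(1 + 85 + 85**3) + 122041)*(292759 + 392630) = (85*(1 + 85 + 614125) + 122041)*685389 = (85*614211 + 122041)*685389 = (52207935 + 122041)*685389 = 52329976*685389 = 35866389920664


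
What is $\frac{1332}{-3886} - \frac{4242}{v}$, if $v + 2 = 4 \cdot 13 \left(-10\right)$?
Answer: $\frac{45371}{5829} \approx 7.7837$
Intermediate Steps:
$v = -522$ ($v = -2 + 4 \cdot 13 \left(-10\right) = -2 + 52 \left(-10\right) = -2 - 520 = -522$)
$\frac{1332}{-3886} - \frac{4242}{v} = \frac{1332}{-3886} - \frac{4242}{-522} = 1332 \left(- \frac{1}{3886}\right) - - \frac{707}{87} = - \frac{666}{1943} + \frac{707}{87} = \frac{45371}{5829}$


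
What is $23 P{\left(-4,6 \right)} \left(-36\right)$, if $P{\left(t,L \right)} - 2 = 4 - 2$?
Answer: $-3312$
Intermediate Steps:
$P{\left(t,L \right)} = 4$ ($P{\left(t,L \right)} = 2 + \left(4 - 2\right) = 2 + 2 = 4$)
$23 P{\left(-4,6 \right)} \left(-36\right) = 23 \cdot 4 \left(-36\right) = 92 \left(-36\right) = -3312$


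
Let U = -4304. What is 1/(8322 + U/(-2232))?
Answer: 279/2322376 ≈ 0.00012014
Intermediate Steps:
1/(8322 + U/(-2232)) = 1/(8322 - 4304/(-2232)) = 1/(8322 - 4304*(-1/2232)) = 1/(8322 + 538/279) = 1/(2322376/279) = 279/2322376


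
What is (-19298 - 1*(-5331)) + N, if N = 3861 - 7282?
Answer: -17388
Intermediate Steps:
N = -3421
(-19298 - 1*(-5331)) + N = (-19298 - 1*(-5331)) - 3421 = (-19298 + 5331) - 3421 = -13967 - 3421 = -17388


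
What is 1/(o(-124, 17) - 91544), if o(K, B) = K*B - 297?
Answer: -1/93949 ≈ -1.0644e-5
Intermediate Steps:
o(K, B) = -297 + B*K (o(K, B) = B*K - 297 = -297 + B*K)
1/(o(-124, 17) - 91544) = 1/((-297 + 17*(-124)) - 91544) = 1/((-297 - 2108) - 91544) = 1/(-2405 - 91544) = 1/(-93949) = -1/93949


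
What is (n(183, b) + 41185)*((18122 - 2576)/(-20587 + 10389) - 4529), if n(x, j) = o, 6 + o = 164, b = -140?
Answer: -955070596392/5099 ≈ -1.8731e+8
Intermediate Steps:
o = 158 (o = -6 + 164 = 158)
n(x, j) = 158
(n(183, b) + 41185)*((18122 - 2576)/(-20587 + 10389) - 4529) = (158 + 41185)*((18122 - 2576)/(-20587 + 10389) - 4529) = 41343*(15546/(-10198) - 4529) = 41343*(15546*(-1/10198) - 4529) = 41343*(-7773/5099 - 4529) = 41343*(-23101144/5099) = -955070596392/5099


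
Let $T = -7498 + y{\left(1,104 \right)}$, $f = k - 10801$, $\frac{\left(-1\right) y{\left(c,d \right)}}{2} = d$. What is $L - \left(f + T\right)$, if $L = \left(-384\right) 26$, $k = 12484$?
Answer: $-3961$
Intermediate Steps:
$y{\left(c,d \right)} = - 2 d$
$f = 1683$ ($f = 12484 - 10801 = 1683$)
$T = -7706$ ($T = -7498 - 208 = -7706$)
$L = -9984$
$L - \left(f + T\right) = -9984 - \left(1683 - 7706\right) = -9984 - -6023 = -9984 + 6023 = -3961$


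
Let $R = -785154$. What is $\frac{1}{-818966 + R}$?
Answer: $- \frac{1}{1604120} \approx -6.2339 \cdot 10^{-7}$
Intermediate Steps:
$\frac{1}{-818966 + R} = \frac{1}{-818966 - 785154} = \frac{1}{-1604120} = - \frac{1}{1604120}$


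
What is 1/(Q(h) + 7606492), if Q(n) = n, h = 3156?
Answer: 1/7609648 ≈ 1.3141e-7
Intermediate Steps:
1/(Q(h) + 7606492) = 1/(3156 + 7606492) = 1/7609648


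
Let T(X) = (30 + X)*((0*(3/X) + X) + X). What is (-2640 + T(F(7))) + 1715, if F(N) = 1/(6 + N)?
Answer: -155543/169 ≈ -920.37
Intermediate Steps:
T(X) = 2*X*(30 + X) (T(X) = (30 + X)*((0 + X) + X) = (30 + X)*(X + X) = (30 + X)*(2*X) = 2*X*(30 + X))
(-2640 + T(F(7))) + 1715 = (-2640 + 2*(30 + 1/(6 + 7))/(6 + 7)) + 1715 = (-2640 + 2*(30 + 1/13)/13) + 1715 = (-2640 + 2*(1/13)*(30 + 1/13)) + 1715 = (-2640 + 2*(1/13)*(391/13)) + 1715 = (-2640 + 782/169) + 1715 = -445378/169 + 1715 = -155543/169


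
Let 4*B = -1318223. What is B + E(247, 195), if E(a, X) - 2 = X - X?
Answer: -1318215/4 ≈ -3.2955e+5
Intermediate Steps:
E(a, X) = 2 (E(a, X) = 2 + (X - X) = 2 + 0 = 2)
B = -1318223/4 (B = (1/4)*(-1318223) = -1318223/4 ≈ -3.2956e+5)
B + E(247, 195) = -1318223/4 + 2 = -1318215/4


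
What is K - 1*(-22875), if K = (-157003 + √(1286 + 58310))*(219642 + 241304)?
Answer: -72369881963 + 921892*√14899 ≈ -7.2257e+10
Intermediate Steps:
K = -72369904838 + 921892*√14899 (K = (-157003 + √59596)*460946 = (-157003 + 2*√14899)*460946 = -72369904838 + 921892*√14899 ≈ -7.2257e+10)
K - 1*(-22875) = (-72369904838 + 921892*√14899) - 1*(-22875) = (-72369904838 + 921892*√14899) + 22875 = -72369881963 + 921892*√14899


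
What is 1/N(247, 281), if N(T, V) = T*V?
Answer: 1/69407 ≈ 1.4408e-5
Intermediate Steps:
1/N(247, 281) = 1/(247*281) = 1/69407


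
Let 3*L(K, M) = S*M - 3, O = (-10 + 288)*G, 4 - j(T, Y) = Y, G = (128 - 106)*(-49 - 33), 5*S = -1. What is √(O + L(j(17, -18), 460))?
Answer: I*√4513893/3 ≈ 708.2*I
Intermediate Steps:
S = -⅕ (S = (⅕)*(-1) = -⅕ ≈ -0.20000)
G = -1804 (G = 22*(-82) = -1804)
j(T, Y) = 4 - Y
O = -501512 (O = (-10 + 288)*(-1804) = 278*(-1804) = -501512)
L(K, M) = -1 - M/15 (L(K, M) = (-M/5 - 3)/3 = (-3 - M/5)/3 = -1 - M/15)
√(O + L(j(17, -18), 460)) = √(-501512 + (-1 - 1/15*460)) = √(-501512 + (-1 - 92/3)) = √(-501512 - 95/3) = √(-1504631/3) = I*√4513893/3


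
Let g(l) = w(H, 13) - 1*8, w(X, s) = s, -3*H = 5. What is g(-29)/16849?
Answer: 5/16849 ≈ 0.00029675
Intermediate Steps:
H = -5/3 (H = -⅓*5 = -5/3 ≈ -1.6667)
g(l) = 5 (g(l) = 13 - 1*8 = 13 - 8 = 5)
g(-29)/16849 = 5/16849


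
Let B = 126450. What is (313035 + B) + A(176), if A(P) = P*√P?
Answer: 439485 + 704*√11 ≈ 4.4182e+5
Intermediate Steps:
A(P) = P^(3/2)
(313035 + B) + A(176) = (313035 + 126450) + 176^(3/2) = 439485 + 704*√11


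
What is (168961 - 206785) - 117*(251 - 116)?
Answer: -53619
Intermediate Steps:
(168961 - 206785) - 117*(251 - 116) = -37824 - 117*135 = -37824 - 15795 = -53619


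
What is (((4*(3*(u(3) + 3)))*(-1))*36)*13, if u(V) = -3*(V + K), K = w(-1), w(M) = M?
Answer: 16848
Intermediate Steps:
K = -1
u(V) = 3 - 3*V (u(V) = -3*(V - 1) = -3*(-1 + V) = 3 - 3*V)
(((4*(3*(u(3) + 3)))*(-1))*36)*13 = (((4*(3*((3 - 3*3) + 3)))*(-1))*36)*13 = (((4*(3*((3 - 9) + 3)))*(-1))*36)*13 = (((4*(3*(-6 + 3)))*(-1))*36)*13 = (((4*(3*(-3)))*(-1))*36)*13 = (((4*(-9))*(-1))*36)*13 = (-36*(-1)*36)*13 = (36*36)*13 = 1296*13 = 16848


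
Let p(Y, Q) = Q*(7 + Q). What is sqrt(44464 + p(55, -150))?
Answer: sqrt(65914) ≈ 256.74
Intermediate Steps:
sqrt(44464 + p(55, -150)) = sqrt(44464 - 150*(7 - 150)) = sqrt(44464 - 150*(-143)) = sqrt(44464 + 21450) = sqrt(65914)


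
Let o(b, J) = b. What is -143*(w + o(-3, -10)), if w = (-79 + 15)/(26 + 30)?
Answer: 4147/7 ≈ 592.43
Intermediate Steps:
w = -8/7 (w = -64/56 = -64*1/56 = -8/7 ≈ -1.1429)
-143*(w + o(-3, -10)) = -143*(-8/7 - 3) = -143*(-29/7) = 4147/7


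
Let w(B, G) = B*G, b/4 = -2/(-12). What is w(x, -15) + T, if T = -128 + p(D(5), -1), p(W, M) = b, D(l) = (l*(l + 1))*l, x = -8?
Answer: -22/3 ≈ -7.3333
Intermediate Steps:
b = 2/3 (b = 4*(-2/(-12)) = 4*(-2*(-1/12)) = 4*(1/6) = 2/3 ≈ 0.66667)
D(l) = l**2*(1 + l) (D(l) = (l*(1 + l))*l = l**2*(1 + l))
p(W, M) = 2/3
T = -382/3 (T = -128 + 2/3 = -382/3 ≈ -127.33)
w(x, -15) + T = -8*(-15) - 382/3 = 120 - 382/3 = -22/3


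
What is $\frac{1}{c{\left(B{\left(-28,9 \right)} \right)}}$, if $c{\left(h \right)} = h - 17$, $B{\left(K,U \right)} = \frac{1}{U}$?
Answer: $- \frac{9}{152} \approx -0.059211$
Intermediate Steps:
$c{\left(h \right)} = -17 + h$
$\frac{1}{c{\left(B{\left(-28,9 \right)} \right)}} = \frac{1}{-17 + \frac{1}{9}} = \frac{1}{- \frac{152}{9}} = - \frac{9}{152}$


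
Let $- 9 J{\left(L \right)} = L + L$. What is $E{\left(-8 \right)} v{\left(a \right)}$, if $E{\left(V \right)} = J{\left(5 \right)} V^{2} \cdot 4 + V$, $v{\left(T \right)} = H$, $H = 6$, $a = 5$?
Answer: $- \frac{5264}{3} \approx -1754.7$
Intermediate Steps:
$J{\left(L \right)} = - \frac{2 L}{9}$ ($J{\left(L \right)} = - \frac{L + L}{9} = - \frac{2 L}{9}$)
$v{\left(T \right)} = 6$
$E{\left(V \right)} = V - \frac{40 V^{2}}{9}$ ($E{\left(V \right)} = \left(- \frac{2}{9}\right) 5 V^{2} \cdot 4 + V = - \frac{10 V^{2}}{9} \cdot 4 + V = - \frac{40 V^{2}}{9} + V = V - \frac{40 V^{2}}{9}$)
$E{\left(-8 \right)} v{\left(a \right)} = \frac{1}{9} \left(-8\right) \left(9 - -320\right) 6 = \frac{1}{9} \left(-8\right) \left(9 + 320\right) 6 = \frac{1}{9} \left(-8\right) 329 \cdot 6 = \left(- \frac{2632}{9}\right) 6 = - \frac{5264}{3}$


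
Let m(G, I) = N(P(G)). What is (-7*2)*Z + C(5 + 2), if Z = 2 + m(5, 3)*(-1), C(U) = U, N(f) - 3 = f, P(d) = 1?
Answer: 35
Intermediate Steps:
N(f) = 3 + f
m(G, I) = 4 (m(G, I) = 3 + 1 = 4)
Z = -2 (Z = 2 + 4*(-1) = 2 - 4 = -2)
(-7*2)*Z + C(5 + 2) = -7*2*(-2) + (5 + 2) = -14*(-2) + 7 = 28 + 7 = 35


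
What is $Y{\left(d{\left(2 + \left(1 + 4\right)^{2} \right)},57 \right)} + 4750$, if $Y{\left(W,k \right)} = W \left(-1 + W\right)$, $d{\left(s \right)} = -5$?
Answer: $4780$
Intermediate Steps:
$Y{\left(d{\left(2 + \left(1 + 4\right)^{2} \right)},57 \right)} + 4750 = - 5 \left(-1 - 5\right) + 4750 = \left(-5\right) \left(-6\right) + 4750 = 30 + 4750 = 4780$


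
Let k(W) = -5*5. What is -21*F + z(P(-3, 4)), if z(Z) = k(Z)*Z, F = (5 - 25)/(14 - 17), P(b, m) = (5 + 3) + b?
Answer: -265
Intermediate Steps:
k(W) = -25
P(b, m) = 8 + b
F = 20/3 (F = -20/(-3) = -20*(-⅓) = 20/3 ≈ 6.6667)
z(Z) = -25*Z
-21*F + z(P(-3, 4)) = -21*20/3 - 25*(8 - 3) = -140 - 25*5 = -140 - 125 = -265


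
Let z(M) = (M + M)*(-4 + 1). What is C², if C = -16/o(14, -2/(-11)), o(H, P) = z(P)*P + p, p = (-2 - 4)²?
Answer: 234256/1172889 ≈ 0.19973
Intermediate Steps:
z(M) = -6*M (z(M) = (2*M)*(-3) = -6*M)
p = 36 (p = (-6)² = 36)
o(H, P) = 36 - 6*P² (o(H, P) = (-6*P)*P + 36 = -6*P² + 36 = 36 - 6*P²)
C = -484/1083 (C = -16/(36 - 6*(-2/(-11))²) = -16/(36 - 6*(-2*(-1/11))²) = -16/(36 - 6*(2/11)²) = -16/(36 - 6*4/121) = -16/(36 - 24/121) = -16/4332/121 = -16*121/4332 = -484/1083 ≈ -0.44691)
C² = (-484/1083)² = 234256/1172889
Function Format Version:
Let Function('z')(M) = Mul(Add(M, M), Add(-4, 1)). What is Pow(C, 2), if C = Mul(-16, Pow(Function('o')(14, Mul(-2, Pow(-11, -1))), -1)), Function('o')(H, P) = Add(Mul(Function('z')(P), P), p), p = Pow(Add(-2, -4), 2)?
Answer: Rational(234256, 1172889) ≈ 0.19973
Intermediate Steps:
Function('z')(M) = Mul(-6, M) (Function('z')(M) = Mul(Mul(2, M), -3) = Mul(-6, M))
p = 36 (p = Pow(-6, 2) = 36)
Function('o')(H, P) = Add(36, Mul(-6, Pow(P, 2))) (Function('o')(H, P) = Add(Mul(Mul(-6, P), P), 36) = Add(Mul(-6, Pow(P, 2)), 36) = Add(36, Mul(-6, Pow(P, 2))))
C = Rational(-484, 1083) (C = Mul(-16, Pow(Add(36, Mul(-6, Pow(Mul(-2, Pow(-11, -1)), 2))), -1)) = Mul(-16, Pow(Add(36, Mul(-6, Pow(Mul(-2, Rational(-1, 11)), 2))), -1)) = Mul(-16, Pow(Add(36, Mul(-6, Pow(Rational(2, 11), 2))), -1)) = Mul(-16, Pow(Add(36, Mul(-6, Rational(4, 121))), -1)) = Mul(-16, Pow(Add(36, Rational(-24, 121)), -1)) = Mul(-16, Pow(Rational(4332, 121), -1)) = Mul(-16, Rational(121, 4332)) = Rational(-484, 1083) ≈ -0.44691)
Pow(C, 2) = Pow(Rational(-484, 1083), 2) = Rational(234256, 1172889)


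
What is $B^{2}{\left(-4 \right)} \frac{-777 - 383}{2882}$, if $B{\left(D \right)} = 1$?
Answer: $- \frac{580}{1441} \approx -0.4025$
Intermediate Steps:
$B^{2}{\left(-4 \right)} \frac{-777 - 383}{2882} = 1^{2} \frac{-777 - 383}{2882} = 1 \left(\left(-1160\right) \frac{1}{2882}\right) = 1 \left(- \frac{580}{1441}\right) = - \frac{580}{1441}$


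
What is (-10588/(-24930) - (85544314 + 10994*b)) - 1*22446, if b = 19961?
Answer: -3802049289916/12465 ≈ -3.0502e+8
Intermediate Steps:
(-10588/(-24930) - (85544314 + 10994*b)) - 1*22446 = (-10588/(-24930) - 10994/(1/(19961 + 7781))) - 1*22446 = (-10588*(-1/24930) - 10994/(1/27742)) - 22446 = (5294/12465 - 10994/1/27742) - 22446 = (5294/12465 - 10994*27742) - 22446 = (5294/12465 - 304995548) - 22446 = -3801769500526/12465 - 22446 = -3802049289916/12465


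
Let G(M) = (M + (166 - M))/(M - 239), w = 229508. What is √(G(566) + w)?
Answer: 77*√4139166/327 ≈ 479.07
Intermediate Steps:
G(M) = 166/(-239 + M)
√(G(566) + w) = √(166/(-239 + 566) + 229508) = √(166/327 + 229508) = √(75049282/327) = 77*√4139166/327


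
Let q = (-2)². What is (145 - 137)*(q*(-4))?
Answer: -128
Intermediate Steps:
q = 4
(145 - 137)*(q*(-4)) = (145 - 137)*(4*(-4)) = 8*(-16) = -128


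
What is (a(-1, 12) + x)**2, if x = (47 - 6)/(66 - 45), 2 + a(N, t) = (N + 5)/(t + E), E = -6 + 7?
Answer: 5041/74529 ≈ 0.067638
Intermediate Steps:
E = 1
a(N, t) = -2 + (5 + N)/(1 + t) (a(N, t) = -2 + (N + 5)/(t + 1) = -2 + (5 + N)/(1 + t))
x = 41/21 ≈ 1.9524
(a(-1, 12) + x)**2 = ((3 - 1 - 2*12)/(1 + 12) + 41/21)**2 = ((3 - 1 - 24)/13 + 41/21)**2 = ((1/13)*(-22) + 41/21)**2 = (-22/13 + 41/21)**2 = (71/273)**2 = 5041/74529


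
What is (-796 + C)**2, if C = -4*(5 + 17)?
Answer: 781456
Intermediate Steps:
C = -88 (C = -4*22 = -88)
(-796 + C)**2 = (-796 - 88)**2 = (-884)**2 = 781456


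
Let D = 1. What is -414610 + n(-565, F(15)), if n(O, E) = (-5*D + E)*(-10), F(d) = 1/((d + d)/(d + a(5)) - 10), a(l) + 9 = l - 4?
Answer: -1658233/4 ≈ -4.1456e+5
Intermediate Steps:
a(l) = -13 + l (a(l) = -9 + (l - 4) = -9 + (-4 + l) = -13 + l)
F(d) = 1/(-10 + 2*d/(-8 + d)) (F(d) = 1/((d + d)/(d + (-13 + 5)) - 10) = 1/((2*d)/(d - 8) - 10) = 1/((2*d)/(-8 + d) - 10) = 1/(2*d/(-8 + d) - 10) = 1/(-10 + 2*d/(-8 + d)))
n(O, E) = 50 - 10*E (n(O, E) = (-5*1 + E)*(-10) = (-5 + E)*(-10) = 50 - 10*E)
-414610 + n(-565, F(15)) = -414610 + (50 - 5*(8 - 1*15)/(4*(-10 + 15))) = -414610 + (50 - 5*(8 - 15)/(4*5)) = -414610 + (50 - 5*(-7)/(4*5)) = -414610 + (50 - 10*(-7/40)) = -414610 + (50 + 7/4) = -414610 + 207/4 = -1658233/4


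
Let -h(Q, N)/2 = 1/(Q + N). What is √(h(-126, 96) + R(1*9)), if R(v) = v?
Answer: 2*√510/15 ≈ 3.0111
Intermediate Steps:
h(Q, N) = -2/(N + Q) (h(Q, N) = -2/(Q + N) = -2/(N + Q))
√(h(-126, 96) + R(1*9)) = √(-2/(96 - 126) + 1*9) = √(-2/(-30) + 9) = √(-2*(-1/30) + 9) = √(1/15 + 9) = √(136/15) = 2*√510/15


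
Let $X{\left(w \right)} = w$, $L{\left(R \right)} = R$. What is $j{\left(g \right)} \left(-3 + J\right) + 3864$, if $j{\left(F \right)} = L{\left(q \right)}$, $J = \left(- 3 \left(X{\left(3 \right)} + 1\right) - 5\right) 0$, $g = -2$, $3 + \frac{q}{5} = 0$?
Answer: $3909$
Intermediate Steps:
$q = -15$ ($q = -15 + 5 \cdot 0 = -15 + 0 = -15$)
$J = 0$ ($J = \left(- 3 \left(3 + 1\right) - 5\right) 0 = \left(\left(-3\right) 4 - 5\right) 0 = \left(-12 - 5\right) 0 = \left(-17\right) 0 = 0$)
$j{\left(F \right)} = -15$
$j{\left(g \right)} \left(-3 + J\right) + 3864 = - 15 \left(-3 + 0\right) + 3864 = \left(-15\right) \left(-3\right) + 3864 = 45 + 3864 = 3909$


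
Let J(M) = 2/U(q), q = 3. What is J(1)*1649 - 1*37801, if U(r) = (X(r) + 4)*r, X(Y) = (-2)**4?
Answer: -1132381/30 ≈ -37746.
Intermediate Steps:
X(Y) = 16
U(r) = 20*r (U(r) = (16 + 4)*r = 20*r)
J(M) = 1/30 (J(M) = 2/((20*3)) = 2/60 = 2*(1/60) = 1/30)
J(1)*1649 - 1*37801 = (1/30)*1649 - 1*37801 = 1649/30 - 37801 = -1132381/30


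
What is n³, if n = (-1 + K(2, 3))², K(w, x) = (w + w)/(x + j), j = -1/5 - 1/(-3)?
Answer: 4826809/10779215329 ≈ 0.00044779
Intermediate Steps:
j = 2/15 (j = -1*⅕ - 1*(-⅓) = -⅕ + ⅓ = 2/15 ≈ 0.13333)
K(w, x) = 2*w/(2/15 + x) (K(w, x) = (w + w)/(x + 2/15) = (2*w)/(2/15 + x) = 2*w/(2/15 + x))
n = 169/2209 (n = (-1 + 30*2/(2 + 15*3))² = (-1 + 30*2/(2 + 45))² = (-1 + 30*2/47)² = (-1 + 30*2*(1/47))² = (-1 + 60/47)² = (13/47)² = 169/2209 ≈ 0.076505)
n³ = (169/2209)³ = 4826809/10779215329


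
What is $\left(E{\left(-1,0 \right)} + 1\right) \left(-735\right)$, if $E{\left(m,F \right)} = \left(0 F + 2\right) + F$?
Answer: $-2205$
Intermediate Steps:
$E{\left(m,F \right)} = 2 + F$ ($E{\left(m,F \right)} = \left(0 + 2\right) + F = 2 + F$)
$\left(E{\left(-1,0 \right)} + 1\right) \left(-735\right) = \left(\left(2 + 0\right) + 1\right) \left(-735\right) = \left(2 + 1\right) \left(-735\right) = 3 \left(-735\right) = -2205$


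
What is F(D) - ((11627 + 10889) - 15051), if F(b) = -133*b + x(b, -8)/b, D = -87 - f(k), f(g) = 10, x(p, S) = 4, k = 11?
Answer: 527288/97 ≈ 5436.0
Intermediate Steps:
D = -97 (D = -87 - 1*10 = -87 - 10 = -97)
F(b) = -133*b + 4/b
F(D) - ((11627 + 10889) - 15051) = (-133*(-97) + 4/(-97)) - ((11627 + 10889) - 15051) = (12901 + 4*(-1/97)) - (22516 - 15051) = (12901 - 4/97) - 1*7465 = 1251393/97 - 7465 = 527288/97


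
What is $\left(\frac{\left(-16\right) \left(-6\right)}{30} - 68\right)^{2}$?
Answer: $\frac{104976}{25} \approx 4199.0$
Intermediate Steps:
$\left(\frac{\left(-16\right) \left(-6\right)}{30} - 68\right)^{2} = \left(96 \cdot \frac{1}{30} - 68\right)^{2} = \left(\frac{16}{5} - 68\right)^{2} = \left(- \frac{324}{5}\right)^{2} = \frac{104976}{25}$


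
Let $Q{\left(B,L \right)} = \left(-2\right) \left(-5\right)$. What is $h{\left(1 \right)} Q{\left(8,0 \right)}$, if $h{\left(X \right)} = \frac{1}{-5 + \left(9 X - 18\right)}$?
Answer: $- \frac{5}{7} \approx -0.71429$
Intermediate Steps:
$Q{\left(B,L \right)} = 10$
$h{\left(X \right)} = \frac{1}{-23 + 9 X}$ ($h{\left(X \right)} = \frac{1}{-5 + \left(-18 + 9 X\right)} = \frac{1}{-23 + 9 X}$)
$h{\left(1 \right)} Q{\left(8,0 \right)} = \frac{1}{-23 + 9 \cdot 1} \cdot 10 = \frac{1}{-23 + 9} \cdot 10 = \frac{1}{-14} \cdot 10 = \left(- \frac{1}{14}\right) 10 = - \frac{5}{7}$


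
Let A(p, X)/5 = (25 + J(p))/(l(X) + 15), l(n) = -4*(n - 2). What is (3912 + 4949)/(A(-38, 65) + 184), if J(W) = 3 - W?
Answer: 700019/14426 ≈ 48.525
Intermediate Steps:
l(n) = 8 - 4*n (l(n) = -4*(-2 + n) = 8 - 4*n)
A(p, X) = 5*(28 - p)/(23 - 4*X) (A(p, X) = 5*((25 + (3 - p))/((8 - 4*X) + 15)) = 5*((28 - p)/(23 - 4*X)) = 5*(28 - p)/(23 - 4*X))
(3912 + 4949)/(A(-38, 65) + 184) = (3912 + 4949)/(5*(-28 - 38)/(-23 + 4*65) + 184) = 8861/(5*(-66)/(-23 + 260) + 184) = 8861/(5*(-66)/237 + 184) = 8861/(5*(1/237)*(-66) + 184) = 8861/(-110/79 + 184) = 8861/(14426/79) = 8861*(79/14426) = 700019/14426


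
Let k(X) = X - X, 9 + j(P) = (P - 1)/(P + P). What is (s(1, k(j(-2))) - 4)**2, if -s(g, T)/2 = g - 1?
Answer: 16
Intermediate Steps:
j(P) = -9 + (-1 + P)/(2*P) (j(P) = -9 + (P - 1)/(P + P) = -9 + (-1 + P)/((2*P)) = -9 + (-1 + P)*(1/(2*P)) = -9 + (-1 + P)/(2*P))
k(X) = 0
s(g, T) = 2 - 2*g (s(g, T) = -2*(g - 1) = -2*(-1 + g) = 2 - 2*g)
(s(1, k(j(-2))) - 4)**2 = ((2 - 2*1) - 4)**2 = ((2 - 2) - 4)**2 = (0 - 4)**2 = (-4)**2 = 16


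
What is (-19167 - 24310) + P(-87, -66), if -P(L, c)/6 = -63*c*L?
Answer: 2126999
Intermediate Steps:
P(L, c) = 378*L*c (P(L, c) = -(-378)*c*L = -(-378)*L*c = 378*L*c)
(-19167 - 24310) + P(-87, -66) = (-19167 - 24310) + 378*(-87)*(-66) = -43477 + 2170476 = 2126999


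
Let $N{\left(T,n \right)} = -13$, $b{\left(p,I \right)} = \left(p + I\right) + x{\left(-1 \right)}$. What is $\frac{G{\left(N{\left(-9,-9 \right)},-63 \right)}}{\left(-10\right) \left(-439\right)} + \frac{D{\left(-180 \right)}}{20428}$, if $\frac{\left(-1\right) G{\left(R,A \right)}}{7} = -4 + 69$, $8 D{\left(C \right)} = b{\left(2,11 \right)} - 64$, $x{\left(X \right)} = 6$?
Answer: $- \frac{7455547}{71743136} \approx -0.10392$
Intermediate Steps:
$b{\left(p,I \right)} = 6 + I + p$ ($b{\left(p,I \right)} = \left(p + I\right) + 6 = \left(I + p\right) + 6 = 6 + I + p$)
$D{\left(C \right)} = - \frac{45}{8}$ ($D{\left(C \right)} = \frac{\left(6 + 11 + 2\right) - 64}{8} = \frac{19 - 64}{8} = \frac{1}{8} \left(-45\right) = - \frac{45}{8}$)
$G{\left(R,A \right)} = -455$ ($G{\left(R,A \right)} = - 7 \left(-4 + 69\right) = \left(-7\right) 65 = -455$)
$\frac{G{\left(N{\left(-9,-9 \right)},-63 \right)}}{\left(-10\right) \left(-439\right)} + \frac{D{\left(-180 \right)}}{20428} = - \frac{455}{\left(-10\right) \left(-439\right)} - \frac{45}{8 \cdot 20428} = - \frac{455}{4390} - \frac{45}{163424} = \left(-455\right) \frac{1}{4390} - \frac{45}{163424} = - \frac{91}{878} - \frac{45}{163424} = - \frac{7455547}{71743136}$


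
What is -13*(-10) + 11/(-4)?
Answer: 509/4 ≈ 127.25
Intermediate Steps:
-13*(-10) + 11/(-4) = 130 + 11*(-¼) = 130 - 11/4 = 509/4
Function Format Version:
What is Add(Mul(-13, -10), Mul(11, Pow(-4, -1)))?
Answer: Rational(509, 4) ≈ 127.25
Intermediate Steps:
Add(Mul(-13, -10), Mul(11, Pow(-4, -1))) = Add(130, Mul(11, Rational(-1, 4))) = Add(130, Rational(-11, 4)) = Rational(509, 4)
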